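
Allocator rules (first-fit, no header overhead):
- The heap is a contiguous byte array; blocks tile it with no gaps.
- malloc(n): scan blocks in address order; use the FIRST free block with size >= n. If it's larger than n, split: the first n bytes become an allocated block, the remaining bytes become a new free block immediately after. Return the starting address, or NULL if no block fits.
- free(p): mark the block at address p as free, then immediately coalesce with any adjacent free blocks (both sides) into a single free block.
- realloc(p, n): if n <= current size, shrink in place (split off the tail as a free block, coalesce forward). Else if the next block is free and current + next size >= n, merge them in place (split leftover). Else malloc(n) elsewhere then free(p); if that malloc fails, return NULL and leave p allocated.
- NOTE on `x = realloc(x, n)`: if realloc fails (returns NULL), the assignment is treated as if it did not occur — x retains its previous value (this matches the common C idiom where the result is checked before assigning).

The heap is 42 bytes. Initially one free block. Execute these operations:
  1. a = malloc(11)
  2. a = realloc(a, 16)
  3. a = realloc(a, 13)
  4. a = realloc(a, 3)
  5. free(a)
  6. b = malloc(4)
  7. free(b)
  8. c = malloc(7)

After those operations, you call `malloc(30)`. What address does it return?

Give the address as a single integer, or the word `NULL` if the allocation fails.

Answer: 7

Derivation:
Op 1: a = malloc(11) -> a = 0; heap: [0-10 ALLOC][11-41 FREE]
Op 2: a = realloc(a, 16) -> a = 0; heap: [0-15 ALLOC][16-41 FREE]
Op 3: a = realloc(a, 13) -> a = 0; heap: [0-12 ALLOC][13-41 FREE]
Op 4: a = realloc(a, 3) -> a = 0; heap: [0-2 ALLOC][3-41 FREE]
Op 5: free(a) -> (freed a); heap: [0-41 FREE]
Op 6: b = malloc(4) -> b = 0; heap: [0-3 ALLOC][4-41 FREE]
Op 7: free(b) -> (freed b); heap: [0-41 FREE]
Op 8: c = malloc(7) -> c = 0; heap: [0-6 ALLOC][7-41 FREE]
malloc(30): first-fit scan over [0-6 ALLOC][7-41 FREE] -> 7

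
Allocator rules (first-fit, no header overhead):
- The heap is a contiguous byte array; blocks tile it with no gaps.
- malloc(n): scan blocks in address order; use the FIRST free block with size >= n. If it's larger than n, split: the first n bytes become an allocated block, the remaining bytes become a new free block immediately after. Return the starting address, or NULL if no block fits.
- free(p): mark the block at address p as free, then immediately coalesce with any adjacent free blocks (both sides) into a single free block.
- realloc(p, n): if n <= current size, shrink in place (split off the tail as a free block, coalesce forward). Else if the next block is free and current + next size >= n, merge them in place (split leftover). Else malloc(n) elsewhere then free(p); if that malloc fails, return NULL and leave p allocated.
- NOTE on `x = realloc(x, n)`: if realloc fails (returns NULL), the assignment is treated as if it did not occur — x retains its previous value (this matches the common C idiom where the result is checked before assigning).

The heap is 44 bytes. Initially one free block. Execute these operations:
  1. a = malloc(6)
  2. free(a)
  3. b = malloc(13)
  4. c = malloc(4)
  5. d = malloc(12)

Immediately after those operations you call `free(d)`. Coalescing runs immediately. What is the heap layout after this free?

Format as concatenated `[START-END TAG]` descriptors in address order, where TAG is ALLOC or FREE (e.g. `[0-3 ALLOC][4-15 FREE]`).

Op 1: a = malloc(6) -> a = 0; heap: [0-5 ALLOC][6-43 FREE]
Op 2: free(a) -> (freed a); heap: [0-43 FREE]
Op 3: b = malloc(13) -> b = 0; heap: [0-12 ALLOC][13-43 FREE]
Op 4: c = malloc(4) -> c = 13; heap: [0-12 ALLOC][13-16 ALLOC][17-43 FREE]
Op 5: d = malloc(12) -> d = 17; heap: [0-12 ALLOC][13-16 ALLOC][17-28 ALLOC][29-43 FREE]
free(d): d = 17 -> block [17-28 ALLOC]; mark free, coalesce with adjacent free neighbors -> [0-12 ALLOC][13-16 ALLOC][17-43 FREE]

Answer: [0-12 ALLOC][13-16 ALLOC][17-43 FREE]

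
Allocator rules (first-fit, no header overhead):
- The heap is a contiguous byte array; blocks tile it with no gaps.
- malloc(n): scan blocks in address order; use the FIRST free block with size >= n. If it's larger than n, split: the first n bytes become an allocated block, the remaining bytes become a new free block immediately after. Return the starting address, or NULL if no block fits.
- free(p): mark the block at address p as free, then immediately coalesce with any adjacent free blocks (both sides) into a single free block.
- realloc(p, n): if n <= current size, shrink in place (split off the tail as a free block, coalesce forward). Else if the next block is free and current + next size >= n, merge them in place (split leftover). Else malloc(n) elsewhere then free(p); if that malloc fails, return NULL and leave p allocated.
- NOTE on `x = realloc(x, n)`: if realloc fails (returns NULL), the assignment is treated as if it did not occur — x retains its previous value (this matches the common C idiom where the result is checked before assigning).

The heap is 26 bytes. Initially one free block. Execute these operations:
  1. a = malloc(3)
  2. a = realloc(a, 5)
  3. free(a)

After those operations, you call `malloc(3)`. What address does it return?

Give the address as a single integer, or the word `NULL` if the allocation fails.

Answer: 0

Derivation:
Op 1: a = malloc(3) -> a = 0; heap: [0-2 ALLOC][3-25 FREE]
Op 2: a = realloc(a, 5) -> a = 0; heap: [0-4 ALLOC][5-25 FREE]
Op 3: free(a) -> (freed a); heap: [0-25 FREE]
malloc(3): first-fit scan over [0-25 FREE] -> 0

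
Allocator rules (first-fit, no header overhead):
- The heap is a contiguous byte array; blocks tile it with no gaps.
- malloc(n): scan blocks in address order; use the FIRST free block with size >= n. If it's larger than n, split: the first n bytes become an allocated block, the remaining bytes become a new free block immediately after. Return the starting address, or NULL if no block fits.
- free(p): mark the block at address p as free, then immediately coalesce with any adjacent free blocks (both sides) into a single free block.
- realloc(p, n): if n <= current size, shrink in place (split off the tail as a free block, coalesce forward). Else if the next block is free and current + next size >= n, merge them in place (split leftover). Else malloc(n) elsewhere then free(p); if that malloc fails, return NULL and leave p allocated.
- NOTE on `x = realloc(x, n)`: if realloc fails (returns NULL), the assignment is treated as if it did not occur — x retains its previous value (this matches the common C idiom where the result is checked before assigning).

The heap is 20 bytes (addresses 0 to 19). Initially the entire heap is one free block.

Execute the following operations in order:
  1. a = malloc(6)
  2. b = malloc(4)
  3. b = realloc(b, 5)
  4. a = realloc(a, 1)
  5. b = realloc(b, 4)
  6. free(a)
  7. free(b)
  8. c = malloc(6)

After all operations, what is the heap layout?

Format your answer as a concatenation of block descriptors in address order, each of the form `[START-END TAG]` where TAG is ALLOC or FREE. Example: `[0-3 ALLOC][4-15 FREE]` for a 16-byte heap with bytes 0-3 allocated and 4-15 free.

Op 1: a = malloc(6) -> a = 0; heap: [0-5 ALLOC][6-19 FREE]
Op 2: b = malloc(4) -> b = 6; heap: [0-5 ALLOC][6-9 ALLOC][10-19 FREE]
Op 3: b = realloc(b, 5) -> b = 6; heap: [0-5 ALLOC][6-10 ALLOC][11-19 FREE]
Op 4: a = realloc(a, 1) -> a = 0; heap: [0-0 ALLOC][1-5 FREE][6-10 ALLOC][11-19 FREE]
Op 5: b = realloc(b, 4) -> b = 6; heap: [0-0 ALLOC][1-5 FREE][6-9 ALLOC][10-19 FREE]
Op 6: free(a) -> (freed a); heap: [0-5 FREE][6-9 ALLOC][10-19 FREE]
Op 7: free(b) -> (freed b); heap: [0-19 FREE]
Op 8: c = malloc(6) -> c = 0; heap: [0-5 ALLOC][6-19 FREE]

Answer: [0-5 ALLOC][6-19 FREE]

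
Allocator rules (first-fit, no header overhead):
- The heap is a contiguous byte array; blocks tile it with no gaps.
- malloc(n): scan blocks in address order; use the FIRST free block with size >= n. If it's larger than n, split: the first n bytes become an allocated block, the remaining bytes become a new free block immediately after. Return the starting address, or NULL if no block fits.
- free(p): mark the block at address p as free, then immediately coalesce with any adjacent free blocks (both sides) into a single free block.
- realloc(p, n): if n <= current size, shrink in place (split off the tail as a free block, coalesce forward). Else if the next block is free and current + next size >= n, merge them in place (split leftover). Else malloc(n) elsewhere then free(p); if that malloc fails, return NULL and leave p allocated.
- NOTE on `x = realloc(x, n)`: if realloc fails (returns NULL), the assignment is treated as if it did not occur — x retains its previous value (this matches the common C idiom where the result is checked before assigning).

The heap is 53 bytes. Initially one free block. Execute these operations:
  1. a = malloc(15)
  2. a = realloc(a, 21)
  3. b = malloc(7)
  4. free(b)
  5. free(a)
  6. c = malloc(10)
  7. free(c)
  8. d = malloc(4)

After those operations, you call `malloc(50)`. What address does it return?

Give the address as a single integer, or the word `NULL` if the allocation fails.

Answer: NULL

Derivation:
Op 1: a = malloc(15) -> a = 0; heap: [0-14 ALLOC][15-52 FREE]
Op 2: a = realloc(a, 21) -> a = 0; heap: [0-20 ALLOC][21-52 FREE]
Op 3: b = malloc(7) -> b = 21; heap: [0-20 ALLOC][21-27 ALLOC][28-52 FREE]
Op 4: free(b) -> (freed b); heap: [0-20 ALLOC][21-52 FREE]
Op 5: free(a) -> (freed a); heap: [0-52 FREE]
Op 6: c = malloc(10) -> c = 0; heap: [0-9 ALLOC][10-52 FREE]
Op 7: free(c) -> (freed c); heap: [0-52 FREE]
Op 8: d = malloc(4) -> d = 0; heap: [0-3 ALLOC][4-52 FREE]
malloc(50): first-fit scan over [0-3 ALLOC][4-52 FREE] -> NULL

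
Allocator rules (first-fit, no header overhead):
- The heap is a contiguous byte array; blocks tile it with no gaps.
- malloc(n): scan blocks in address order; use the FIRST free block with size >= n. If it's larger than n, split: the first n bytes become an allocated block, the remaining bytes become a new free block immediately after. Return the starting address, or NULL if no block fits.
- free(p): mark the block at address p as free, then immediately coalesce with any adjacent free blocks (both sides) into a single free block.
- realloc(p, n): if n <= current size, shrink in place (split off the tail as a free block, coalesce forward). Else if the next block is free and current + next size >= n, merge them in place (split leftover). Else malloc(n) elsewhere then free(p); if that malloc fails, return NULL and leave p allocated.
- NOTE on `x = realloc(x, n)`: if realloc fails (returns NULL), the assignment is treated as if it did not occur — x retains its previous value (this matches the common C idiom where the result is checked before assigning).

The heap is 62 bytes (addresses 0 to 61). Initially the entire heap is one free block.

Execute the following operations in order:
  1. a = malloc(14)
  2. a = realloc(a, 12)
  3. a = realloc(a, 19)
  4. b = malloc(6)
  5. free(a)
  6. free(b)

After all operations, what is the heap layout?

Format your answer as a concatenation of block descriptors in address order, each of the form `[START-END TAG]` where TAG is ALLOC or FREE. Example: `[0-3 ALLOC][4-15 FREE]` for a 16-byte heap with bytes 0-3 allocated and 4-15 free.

Answer: [0-61 FREE]

Derivation:
Op 1: a = malloc(14) -> a = 0; heap: [0-13 ALLOC][14-61 FREE]
Op 2: a = realloc(a, 12) -> a = 0; heap: [0-11 ALLOC][12-61 FREE]
Op 3: a = realloc(a, 19) -> a = 0; heap: [0-18 ALLOC][19-61 FREE]
Op 4: b = malloc(6) -> b = 19; heap: [0-18 ALLOC][19-24 ALLOC][25-61 FREE]
Op 5: free(a) -> (freed a); heap: [0-18 FREE][19-24 ALLOC][25-61 FREE]
Op 6: free(b) -> (freed b); heap: [0-61 FREE]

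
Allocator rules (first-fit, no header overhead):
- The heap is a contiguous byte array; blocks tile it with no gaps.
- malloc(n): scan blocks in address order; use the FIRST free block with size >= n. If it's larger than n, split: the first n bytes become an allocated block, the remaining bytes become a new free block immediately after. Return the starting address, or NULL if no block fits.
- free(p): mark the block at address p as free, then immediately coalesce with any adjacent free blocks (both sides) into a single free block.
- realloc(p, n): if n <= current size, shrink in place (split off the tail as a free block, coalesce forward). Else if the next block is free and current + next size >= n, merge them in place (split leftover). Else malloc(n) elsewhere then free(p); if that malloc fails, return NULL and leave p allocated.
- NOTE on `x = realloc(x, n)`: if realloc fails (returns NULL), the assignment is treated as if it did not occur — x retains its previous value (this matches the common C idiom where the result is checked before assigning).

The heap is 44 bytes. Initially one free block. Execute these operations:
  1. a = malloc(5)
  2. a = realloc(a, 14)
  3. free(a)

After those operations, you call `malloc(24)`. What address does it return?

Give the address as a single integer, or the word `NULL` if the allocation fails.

Answer: 0

Derivation:
Op 1: a = malloc(5) -> a = 0; heap: [0-4 ALLOC][5-43 FREE]
Op 2: a = realloc(a, 14) -> a = 0; heap: [0-13 ALLOC][14-43 FREE]
Op 3: free(a) -> (freed a); heap: [0-43 FREE]
malloc(24): first-fit scan over [0-43 FREE] -> 0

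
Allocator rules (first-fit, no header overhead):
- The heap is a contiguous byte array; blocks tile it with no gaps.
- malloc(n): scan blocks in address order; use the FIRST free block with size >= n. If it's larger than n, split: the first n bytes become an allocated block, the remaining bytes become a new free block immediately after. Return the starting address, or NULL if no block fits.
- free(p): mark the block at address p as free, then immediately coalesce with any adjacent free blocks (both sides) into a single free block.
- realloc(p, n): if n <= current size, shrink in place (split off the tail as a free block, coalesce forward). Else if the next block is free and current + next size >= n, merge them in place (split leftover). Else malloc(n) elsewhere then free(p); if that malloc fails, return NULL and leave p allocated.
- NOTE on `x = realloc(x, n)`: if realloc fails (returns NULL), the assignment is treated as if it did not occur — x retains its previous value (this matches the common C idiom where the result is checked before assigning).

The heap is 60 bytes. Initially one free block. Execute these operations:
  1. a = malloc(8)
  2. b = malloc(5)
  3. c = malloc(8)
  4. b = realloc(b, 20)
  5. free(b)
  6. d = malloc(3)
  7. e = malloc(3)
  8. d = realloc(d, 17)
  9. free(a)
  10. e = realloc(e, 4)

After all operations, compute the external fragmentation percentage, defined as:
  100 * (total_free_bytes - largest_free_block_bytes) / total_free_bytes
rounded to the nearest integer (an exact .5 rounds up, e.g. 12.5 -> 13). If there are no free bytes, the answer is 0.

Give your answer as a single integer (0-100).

Answer: 39

Derivation:
Op 1: a = malloc(8) -> a = 0; heap: [0-7 ALLOC][8-59 FREE]
Op 2: b = malloc(5) -> b = 8; heap: [0-7 ALLOC][8-12 ALLOC][13-59 FREE]
Op 3: c = malloc(8) -> c = 13; heap: [0-7 ALLOC][8-12 ALLOC][13-20 ALLOC][21-59 FREE]
Op 4: b = realloc(b, 20) -> b = 21; heap: [0-7 ALLOC][8-12 FREE][13-20 ALLOC][21-40 ALLOC][41-59 FREE]
Op 5: free(b) -> (freed b); heap: [0-7 ALLOC][8-12 FREE][13-20 ALLOC][21-59 FREE]
Op 6: d = malloc(3) -> d = 8; heap: [0-7 ALLOC][8-10 ALLOC][11-12 FREE][13-20 ALLOC][21-59 FREE]
Op 7: e = malloc(3) -> e = 21; heap: [0-7 ALLOC][8-10 ALLOC][11-12 FREE][13-20 ALLOC][21-23 ALLOC][24-59 FREE]
Op 8: d = realloc(d, 17) -> d = 24; heap: [0-7 ALLOC][8-12 FREE][13-20 ALLOC][21-23 ALLOC][24-40 ALLOC][41-59 FREE]
Op 9: free(a) -> (freed a); heap: [0-12 FREE][13-20 ALLOC][21-23 ALLOC][24-40 ALLOC][41-59 FREE]
Op 10: e = realloc(e, 4) -> e = 0; heap: [0-3 ALLOC][4-12 FREE][13-20 ALLOC][21-23 FREE][24-40 ALLOC][41-59 FREE]
Free blocks: [9 3 19] total_free=31 largest=19 -> 100*(31-19)/31 = 1200/31 ≈ 38.710 -> rounds to 39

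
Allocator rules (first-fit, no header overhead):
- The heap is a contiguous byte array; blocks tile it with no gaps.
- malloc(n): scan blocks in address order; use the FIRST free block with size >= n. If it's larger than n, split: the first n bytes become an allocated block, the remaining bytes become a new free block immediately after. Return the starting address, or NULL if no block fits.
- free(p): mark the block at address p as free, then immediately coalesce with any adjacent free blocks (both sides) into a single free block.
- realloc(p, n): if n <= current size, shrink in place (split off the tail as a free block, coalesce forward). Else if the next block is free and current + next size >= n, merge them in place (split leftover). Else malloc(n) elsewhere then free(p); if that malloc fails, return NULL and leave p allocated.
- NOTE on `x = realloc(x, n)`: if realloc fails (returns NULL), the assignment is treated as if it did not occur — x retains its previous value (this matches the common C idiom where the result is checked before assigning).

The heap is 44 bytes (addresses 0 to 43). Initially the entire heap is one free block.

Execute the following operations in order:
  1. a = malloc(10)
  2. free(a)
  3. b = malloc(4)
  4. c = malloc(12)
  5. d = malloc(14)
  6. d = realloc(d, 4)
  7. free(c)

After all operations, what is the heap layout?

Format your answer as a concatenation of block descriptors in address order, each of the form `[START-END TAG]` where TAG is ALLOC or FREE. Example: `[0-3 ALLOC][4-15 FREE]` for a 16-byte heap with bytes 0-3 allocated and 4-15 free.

Op 1: a = malloc(10) -> a = 0; heap: [0-9 ALLOC][10-43 FREE]
Op 2: free(a) -> (freed a); heap: [0-43 FREE]
Op 3: b = malloc(4) -> b = 0; heap: [0-3 ALLOC][4-43 FREE]
Op 4: c = malloc(12) -> c = 4; heap: [0-3 ALLOC][4-15 ALLOC][16-43 FREE]
Op 5: d = malloc(14) -> d = 16; heap: [0-3 ALLOC][4-15 ALLOC][16-29 ALLOC][30-43 FREE]
Op 6: d = realloc(d, 4) -> d = 16; heap: [0-3 ALLOC][4-15 ALLOC][16-19 ALLOC][20-43 FREE]
Op 7: free(c) -> (freed c); heap: [0-3 ALLOC][4-15 FREE][16-19 ALLOC][20-43 FREE]

Answer: [0-3 ALLOC][4-15 FREE][16-19 ALLOC][20-43 FREE]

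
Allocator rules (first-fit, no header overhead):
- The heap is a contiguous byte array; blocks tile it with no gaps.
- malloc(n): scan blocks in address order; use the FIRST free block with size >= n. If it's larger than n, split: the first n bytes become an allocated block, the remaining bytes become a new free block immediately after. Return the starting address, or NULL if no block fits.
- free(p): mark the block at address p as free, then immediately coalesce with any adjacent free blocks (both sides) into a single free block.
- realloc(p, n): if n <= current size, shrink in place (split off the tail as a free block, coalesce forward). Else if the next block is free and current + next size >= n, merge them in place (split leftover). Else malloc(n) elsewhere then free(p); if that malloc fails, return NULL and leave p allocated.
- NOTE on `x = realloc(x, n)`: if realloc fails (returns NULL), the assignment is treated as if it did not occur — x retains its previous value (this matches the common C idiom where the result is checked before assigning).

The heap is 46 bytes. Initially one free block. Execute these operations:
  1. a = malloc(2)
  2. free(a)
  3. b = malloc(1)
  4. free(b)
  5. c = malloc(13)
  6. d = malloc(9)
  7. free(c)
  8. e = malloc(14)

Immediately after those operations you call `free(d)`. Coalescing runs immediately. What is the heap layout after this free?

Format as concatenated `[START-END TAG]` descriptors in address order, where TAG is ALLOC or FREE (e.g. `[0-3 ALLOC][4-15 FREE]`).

Answer: [0-21 FREE][22-35 ALLOC][36-45 FREE]

Derivation:
Op 1: a = malloc(2) -> a = 0; heap: [0-1 ALLOC][2-45 FREE]
Op 2: free(a) -> (freed a); heap: [0-45 FREE]
Op 3: b = malloc(1) -> b = 0; heap: [0-0 ALLOC][1-45 FREE]
Op 4: free(b) -> (freed b); heap: [0-45 FREE]
Op 5: c = malloc(13) -> c = 0; heap: [0-12 ALLOC][13-45 FREE]
Op 6: d = malloc(9) -> d = 13; heap: [0-12 ALLOC][13-21 ALLOC][22-45 FREE]
Op 7: free(c) -> (freed c); heap: [0-12 FREE][13-21 ALLOC][22-45 FREE]
Op 8: e = malloc(14) -> e = 22; heap: [0-12 FREE][13-21 ALLOC][22-35 ALLOC][36-45 FREE]
free(d): d = 13 -> block [13-21 ALLOC]; mark free, coalesce with adjacent free neighbors -> [0-21 FREE][22-35 ALLOC][36-45 FREE]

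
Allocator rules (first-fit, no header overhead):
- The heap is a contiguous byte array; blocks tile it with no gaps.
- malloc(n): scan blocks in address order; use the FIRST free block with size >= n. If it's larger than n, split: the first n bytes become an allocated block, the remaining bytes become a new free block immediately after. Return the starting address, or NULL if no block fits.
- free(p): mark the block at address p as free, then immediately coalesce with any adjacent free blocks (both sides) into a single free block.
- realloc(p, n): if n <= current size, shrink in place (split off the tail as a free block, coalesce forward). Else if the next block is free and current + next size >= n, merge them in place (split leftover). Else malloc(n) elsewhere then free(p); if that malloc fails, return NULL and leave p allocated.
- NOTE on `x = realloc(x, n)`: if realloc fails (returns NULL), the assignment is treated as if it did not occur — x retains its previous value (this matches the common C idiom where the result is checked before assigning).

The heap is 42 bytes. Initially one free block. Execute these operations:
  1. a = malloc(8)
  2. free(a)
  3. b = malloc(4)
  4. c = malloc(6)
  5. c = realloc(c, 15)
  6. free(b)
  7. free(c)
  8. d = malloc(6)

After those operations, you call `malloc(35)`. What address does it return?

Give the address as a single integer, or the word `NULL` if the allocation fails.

Answer: 6

Derivation:
Op 1: a = malloc(8) -> a = 0; heap: [0-7 ALLOC][8-41 FREE]
Op 2: free(a) -> (freed a); heap: [0-41 FREE]
Op 3: b = malloc(4) -> b = 0; heap: [0-3 ALLOC][4-41 FREE]
Op 4: c = malloc(6) -> c = 4; heap: [0-3 ALLOC][4-9 ALLOC][10-41 FREE]
Op 5: c = realloc(c, 15) -> c = 4; heap: [0-3 ALLOC][4-18 ALLOC][19-41 FREE]
Op 6: free(b) -> (freed b); heap: [0-3 FREE][4-18 ALLOC][19-41 FREE]
Op 7: free(c) -> (freed c); heap: [0-41 FREE]
Op 8: d = malloc(6) -> d = 0; heap: [0-5 ALLOC][6-41 FREE]
malloc(35): first-fit scan over [0-5 ALLOC][6-41 FREE] -> 6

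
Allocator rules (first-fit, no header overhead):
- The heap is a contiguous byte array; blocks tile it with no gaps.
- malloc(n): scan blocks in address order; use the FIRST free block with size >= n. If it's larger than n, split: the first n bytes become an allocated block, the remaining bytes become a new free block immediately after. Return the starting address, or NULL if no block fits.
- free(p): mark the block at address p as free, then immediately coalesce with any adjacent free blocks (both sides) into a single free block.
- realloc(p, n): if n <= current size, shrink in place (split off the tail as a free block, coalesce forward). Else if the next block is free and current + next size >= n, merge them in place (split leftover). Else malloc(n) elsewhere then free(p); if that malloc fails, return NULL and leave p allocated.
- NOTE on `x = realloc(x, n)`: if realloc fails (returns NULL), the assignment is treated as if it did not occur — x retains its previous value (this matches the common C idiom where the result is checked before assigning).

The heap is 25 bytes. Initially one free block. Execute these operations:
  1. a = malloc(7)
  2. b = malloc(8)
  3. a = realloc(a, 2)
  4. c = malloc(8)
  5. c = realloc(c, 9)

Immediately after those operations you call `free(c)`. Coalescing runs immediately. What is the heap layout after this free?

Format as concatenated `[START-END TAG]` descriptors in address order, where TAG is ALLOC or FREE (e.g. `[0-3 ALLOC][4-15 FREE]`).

Op 1: a = malloc(7) -> a = 0; heap: [0-6 ALLOC][7-24 FREE]
Op 2: b = malloc(8) -> b = 7; heap: [0-6 ALLOC][7-14 ALLOC][15-24 FREE]
Op 3: a = realloc(a, 2) -> a = 0; heap: [0-1 ALLOC][2-6 FREE][7-14 ALLOC][15-24 FREE]
Op 4: c = malloc(8) -> c = 15; heap: [0-1 ALLOC][2-6 FREE][7-14 ALLOC][15-22 ALLOC][23-24 FREE]
Op 5: c = realloc(c, 9) -> c = 15; heap: [0-1 ALLOC][2-6 FREE][7-14 ALLOC][15-23 ALLOC][24-24 FREE]
free(c): c = 15 -> block [15-23 ALLOC]; mark free, coalesce with adjacent free neighbors -> [0-1 ALLOC][2-6 FREE][7-14 ALLOC][15-24 FREE]

Answer: [0-1 ALLOC][2-6 FREE][7-14 ALLOC][15-24 FREE]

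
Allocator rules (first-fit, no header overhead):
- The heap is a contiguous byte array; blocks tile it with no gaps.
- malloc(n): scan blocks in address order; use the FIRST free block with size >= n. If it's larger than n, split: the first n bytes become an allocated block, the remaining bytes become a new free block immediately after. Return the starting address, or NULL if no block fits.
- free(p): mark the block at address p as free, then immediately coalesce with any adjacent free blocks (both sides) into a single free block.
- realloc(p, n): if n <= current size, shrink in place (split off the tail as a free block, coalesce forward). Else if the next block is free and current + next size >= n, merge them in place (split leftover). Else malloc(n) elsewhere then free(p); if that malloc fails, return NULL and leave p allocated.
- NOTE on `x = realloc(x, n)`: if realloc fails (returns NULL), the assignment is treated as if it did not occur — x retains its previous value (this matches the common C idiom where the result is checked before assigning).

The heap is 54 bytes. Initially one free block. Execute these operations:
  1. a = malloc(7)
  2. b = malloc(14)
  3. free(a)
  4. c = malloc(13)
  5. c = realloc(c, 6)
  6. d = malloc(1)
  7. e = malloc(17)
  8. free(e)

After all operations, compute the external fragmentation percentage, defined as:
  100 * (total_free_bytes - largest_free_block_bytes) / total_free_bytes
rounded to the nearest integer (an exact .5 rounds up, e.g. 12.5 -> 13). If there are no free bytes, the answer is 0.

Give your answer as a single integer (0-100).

Op 1: a = malloc(7) -> a = 0; heap: [0-6 ALLOC][7-53 FREE]
Op 2: b = malloc(14) -> b = 7; heap: [0-6 ALLOC][7-20 ALLOC][21-53 FREE]
Op 3: free(a) -> (freed a); heap: [0-6 FREE][7-20 ALLOC][21-53 FREE]
Op 4: c = malloc(13) -> c = 21; heap: [0-6 FREE][7-20 ALLOC][21-33 ALLOC][34-53 FREE]
Op 5: c = realloc(c, 6) -> c = 21; heap: [0-6 FREE][7-20 ALLOC][21-26 ALLOC][27-53 FREE]
Op 6: d = malloc(1) -> d = 0; heap: [0-0 ALLOC][1-6 FREE][7-20 ALLOC][21-26 ALLOC][27-53 FREE]
Op 7: e = malloc(17) -> e = 27; heap: [0-0 ALLOC][1-6 FREE][7-20 ALLOC][21-26 ALLOC][27-43 ALLOC][44-53 FREE]
Op 8: free(e) -> (freed e); heap: [0-0 ALLOC][1-6 FREE][7-20 ALLOC][21-26 ALLOC][27-53 FREE]
Free blocks: [6 27] total_free=33 largest=27 -> 100*(33-27)/33 = 600/33 ≈ 18.182 -> rounds to 18

Answer: 18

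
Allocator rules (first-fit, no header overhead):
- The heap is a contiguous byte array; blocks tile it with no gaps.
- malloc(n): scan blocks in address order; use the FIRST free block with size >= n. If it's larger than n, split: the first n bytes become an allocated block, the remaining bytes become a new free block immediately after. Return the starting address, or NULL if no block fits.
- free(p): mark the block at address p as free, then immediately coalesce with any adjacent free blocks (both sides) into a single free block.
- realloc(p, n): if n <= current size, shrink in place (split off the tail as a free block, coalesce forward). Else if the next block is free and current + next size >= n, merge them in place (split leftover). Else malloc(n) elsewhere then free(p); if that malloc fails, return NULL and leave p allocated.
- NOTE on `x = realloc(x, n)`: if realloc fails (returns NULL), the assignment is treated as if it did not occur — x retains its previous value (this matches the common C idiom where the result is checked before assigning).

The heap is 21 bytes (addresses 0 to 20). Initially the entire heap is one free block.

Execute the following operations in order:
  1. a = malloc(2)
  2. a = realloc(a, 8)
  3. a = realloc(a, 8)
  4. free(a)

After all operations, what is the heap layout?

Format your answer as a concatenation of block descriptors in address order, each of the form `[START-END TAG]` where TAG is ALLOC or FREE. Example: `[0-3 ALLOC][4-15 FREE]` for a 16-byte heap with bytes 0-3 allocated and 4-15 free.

Answer: [0-20 FREE]

Derivation:
Op 1: a = malloc(2) -> a = 0; heap: [0-1 ALLOC][2-20 FREE]
Op 2: a = realloc(a, 8) -> a = 0; heap: [0-7 ALLOC][8-20 FREE]
Op 3: a = realloc(a, 8) -> a = 0; heap: [0-7 ALLOC][8-20 FREE]
Op 4: free(a) -> (freed a); heap: [0-20 FREE]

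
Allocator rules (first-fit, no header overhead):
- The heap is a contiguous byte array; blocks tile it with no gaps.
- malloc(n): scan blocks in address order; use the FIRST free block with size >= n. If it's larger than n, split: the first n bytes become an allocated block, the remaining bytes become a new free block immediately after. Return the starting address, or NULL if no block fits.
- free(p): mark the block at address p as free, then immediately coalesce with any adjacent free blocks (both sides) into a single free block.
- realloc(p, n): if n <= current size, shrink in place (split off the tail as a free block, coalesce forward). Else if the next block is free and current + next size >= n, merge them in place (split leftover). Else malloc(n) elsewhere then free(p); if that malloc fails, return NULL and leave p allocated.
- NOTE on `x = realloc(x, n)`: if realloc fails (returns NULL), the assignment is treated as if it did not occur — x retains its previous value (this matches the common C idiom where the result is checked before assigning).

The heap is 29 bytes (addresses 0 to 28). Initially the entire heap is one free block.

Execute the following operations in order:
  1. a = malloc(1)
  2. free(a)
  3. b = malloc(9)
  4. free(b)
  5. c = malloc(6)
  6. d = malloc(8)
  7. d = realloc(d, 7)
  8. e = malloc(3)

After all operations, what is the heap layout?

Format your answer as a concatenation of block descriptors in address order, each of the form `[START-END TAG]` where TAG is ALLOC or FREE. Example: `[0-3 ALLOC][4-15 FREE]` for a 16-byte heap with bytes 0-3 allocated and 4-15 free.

Op 1: a = malloc(1) -> a = 0; heap: [0-0 ALLOC][1-28 FREE]
Op 2: free(a) -> (freed a); heap: [0-28 FREE]
Op 3: b = malloc(9) -> b = 0; heap: [0-8 ALLOC][9-28 FREE]
Op 4: free(b) -> (freed b); heap: [0-28 FREE]
Op 5: c = malloc(6) -> c = 0; heap: [0-5 ALLOC][6-28 FREE]
Op 6: d = malloc(8) -> d = 6; heap: [0-5 ALLOC][6-13 ALLOC][14-28 FREE]
Op 7: d = realloc(d, 7) -> d = 6; heap: [0-5 ALLOC][6-12 ALLOC][13-28 FREE]
Op 8: e = malloc(3) -> e = 13; heap: [0-5 ALLOC][6-12 ALLOC][13-15 ALLOC][16-28 FREE]

Answer: [0-5 ALLOC][6-12 ALLOC][13-15 ALLOC][16-28 FREE]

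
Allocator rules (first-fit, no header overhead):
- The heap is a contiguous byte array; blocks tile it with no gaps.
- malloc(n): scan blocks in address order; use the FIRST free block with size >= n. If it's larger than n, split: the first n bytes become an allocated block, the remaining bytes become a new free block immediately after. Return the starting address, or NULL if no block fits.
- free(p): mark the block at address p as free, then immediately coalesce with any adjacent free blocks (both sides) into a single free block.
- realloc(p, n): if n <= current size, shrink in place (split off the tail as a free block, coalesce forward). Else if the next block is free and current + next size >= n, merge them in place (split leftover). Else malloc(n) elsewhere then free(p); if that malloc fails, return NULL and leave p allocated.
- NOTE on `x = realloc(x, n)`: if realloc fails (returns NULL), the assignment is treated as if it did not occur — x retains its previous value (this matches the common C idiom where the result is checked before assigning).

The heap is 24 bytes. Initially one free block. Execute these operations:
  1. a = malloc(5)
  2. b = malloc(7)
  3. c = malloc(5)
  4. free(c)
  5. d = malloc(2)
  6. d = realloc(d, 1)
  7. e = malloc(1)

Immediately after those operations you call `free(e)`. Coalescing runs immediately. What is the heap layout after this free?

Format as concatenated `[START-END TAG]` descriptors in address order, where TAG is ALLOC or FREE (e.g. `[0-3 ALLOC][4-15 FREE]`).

Answer: [0-4 ALLOC][5-11 ALLOC][12-12 ALLOC][13-23 FREE]

Derivation:
Op 1: a = malloc(5) -> a = 0; heap: [0-4 ALLOC][5-23 FREE]
Op 2: b = malloc(7) -> b = 5; heap: [0-4 ALLOC][5-11 ALLOC][12-23 FREE]
Op 3: c = malloc(5) -> c = 12; heap: [0-4 ALLOC][5-11 ALLOC][12-16 ALLOC][17-23 FREE]
Op 4: free(c) -> (freed c); heap: [0-4 ALLOC][5-11 ALLOC][12-23 FREE]
Op 5: d = malloc(2) -> d = 12; heap: [0-4 ALLOC][5-11 ALLOC][12-13 ALLOC][14-23 FREE]
Op 6: d = realloc(d, 1) -> d = 12; heap: [0-4 ALLOC][5-11 ALLOC][12-12 ALLOC][13-23 FREE]
Op 7: e = malloc(1) -> e = 13; heap: [0-4 ALLOC][5-11 ALLOC][12-12 ALLOC][13-13 ALLOC][14-23 FREE]
free(e): e = 13 -> block [13-13 ALLOC]; mark free, coalesce with adjacent free neighbors -> [0-4 ALLOC][5-11 ALLOC][12-12 ALLOC][13-23 FREE]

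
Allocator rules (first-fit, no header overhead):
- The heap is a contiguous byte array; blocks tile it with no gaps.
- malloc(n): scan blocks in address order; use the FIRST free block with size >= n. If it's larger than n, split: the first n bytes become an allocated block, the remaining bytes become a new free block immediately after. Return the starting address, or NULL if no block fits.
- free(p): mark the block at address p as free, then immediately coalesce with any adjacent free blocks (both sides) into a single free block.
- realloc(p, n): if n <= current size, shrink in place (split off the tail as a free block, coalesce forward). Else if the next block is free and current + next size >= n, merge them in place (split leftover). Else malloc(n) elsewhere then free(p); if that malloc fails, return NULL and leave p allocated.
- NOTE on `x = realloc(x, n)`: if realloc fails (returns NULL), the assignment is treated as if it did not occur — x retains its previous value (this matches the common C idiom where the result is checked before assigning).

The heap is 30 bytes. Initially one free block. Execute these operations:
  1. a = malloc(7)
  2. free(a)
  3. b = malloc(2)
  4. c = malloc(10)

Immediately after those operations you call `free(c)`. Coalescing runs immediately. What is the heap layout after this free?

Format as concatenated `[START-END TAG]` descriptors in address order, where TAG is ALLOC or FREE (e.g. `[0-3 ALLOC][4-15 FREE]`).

Answer: [0-1 ALLOC][2-29 FREE]

Derivation:
Op 1: a = malloc(7) -> a = 0; heap: [0-6 ALLOC][7-29 FREE]
Op 2: free(a) -> (freed a); heap: [0-29 FREE]
Op 3: b = malloc(2) -> b = 0; heap: [0-1 ALLOC][2-29 FREE]
Op 4: c = malloc(10) -> c = 2; heap: [0-1 ALLOC][2-11 ALLOC][12-29 FREE]
free(c): c = 2 -> block [2-11 ALLOC]; mark free, coalesce with adjacent free neighbors -> [0-1 ALLOC][2-29 FREE]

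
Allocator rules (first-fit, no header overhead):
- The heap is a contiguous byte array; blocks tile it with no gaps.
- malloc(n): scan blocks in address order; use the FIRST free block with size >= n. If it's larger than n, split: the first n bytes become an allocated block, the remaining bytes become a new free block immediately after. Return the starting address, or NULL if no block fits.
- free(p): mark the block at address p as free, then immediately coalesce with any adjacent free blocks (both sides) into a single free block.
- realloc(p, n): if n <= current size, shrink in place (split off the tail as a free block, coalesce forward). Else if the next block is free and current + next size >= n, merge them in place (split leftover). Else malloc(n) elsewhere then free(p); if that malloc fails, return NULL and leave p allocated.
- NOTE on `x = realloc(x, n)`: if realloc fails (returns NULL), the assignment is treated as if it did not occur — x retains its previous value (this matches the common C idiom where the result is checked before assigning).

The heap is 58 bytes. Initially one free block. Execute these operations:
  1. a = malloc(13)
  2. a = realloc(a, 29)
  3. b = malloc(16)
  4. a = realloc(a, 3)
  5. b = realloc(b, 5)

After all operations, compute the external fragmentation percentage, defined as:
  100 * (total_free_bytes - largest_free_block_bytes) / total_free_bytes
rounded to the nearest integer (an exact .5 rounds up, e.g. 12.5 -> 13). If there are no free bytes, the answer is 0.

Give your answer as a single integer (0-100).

Answer: 48

Derivation:
Op 1: a = malloc(13) -> a = 0; heap: [0-12 ALLOC][13-57 FREE]
Op 2: a = realloc(a, 29) -> a = 0; heap: [0-28 ALLOC][29-57 FREE]
Op 3: b = malloc(16) -> b = 29; heap: [0-28 ALLOC][29-44 ALLOC][45-57 FREE]
Op 4: a = realloc(a, 3) -> a = 0; heap: [0-2 ALLOC][3-28 FREE][29-44 ALLOC][45-57 FREE]
Op 5: b = realloc(b, 5) -> b = 29; heap: [0-2 ALLOC][3-28 FREE][29-33 ALLOC][34-57 FREE]
Free blocks: [26 24] total_free=50 largest=26 -> 100*(50-26)/50 = 2400/50 = 48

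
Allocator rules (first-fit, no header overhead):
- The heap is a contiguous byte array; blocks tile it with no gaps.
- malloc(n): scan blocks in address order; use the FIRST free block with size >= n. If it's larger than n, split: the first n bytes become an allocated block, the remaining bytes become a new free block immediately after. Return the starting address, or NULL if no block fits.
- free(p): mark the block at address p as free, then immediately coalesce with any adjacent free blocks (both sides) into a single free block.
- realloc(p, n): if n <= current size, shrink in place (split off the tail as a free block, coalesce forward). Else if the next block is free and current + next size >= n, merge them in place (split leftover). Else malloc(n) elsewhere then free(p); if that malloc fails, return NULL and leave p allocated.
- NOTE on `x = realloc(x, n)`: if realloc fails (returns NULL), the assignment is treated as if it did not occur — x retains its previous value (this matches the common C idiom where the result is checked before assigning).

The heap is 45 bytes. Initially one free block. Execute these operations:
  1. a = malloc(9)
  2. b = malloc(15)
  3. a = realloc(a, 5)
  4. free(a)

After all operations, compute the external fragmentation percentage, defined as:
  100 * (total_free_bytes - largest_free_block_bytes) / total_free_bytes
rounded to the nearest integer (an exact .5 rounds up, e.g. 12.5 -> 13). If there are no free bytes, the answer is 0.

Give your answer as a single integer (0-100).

Op 1: a = malloc(9) -> a = 0; heap: [0-8 ALLOC][9-44 FREE]
Op 2: b = malloc(15) -> b = 9; heap: [0-8 ALLOC][9-23 ALLOC][24-44 FREE]
Op 3: a = realloc(a, 5) -> a = 0; heap: [0-4 ALLOC][5-8 FREE][9-23 ALLOC][24-44 FREE]
Op 4: free(a) -> (freed a); heap: [0-8 FREE][9-23 ALLOC][24-44 FREE]
Free blocks: [9 21] total_free=30 largest=21 -> 100*(30-21)/30 = 900/30 = 30

Answer: 30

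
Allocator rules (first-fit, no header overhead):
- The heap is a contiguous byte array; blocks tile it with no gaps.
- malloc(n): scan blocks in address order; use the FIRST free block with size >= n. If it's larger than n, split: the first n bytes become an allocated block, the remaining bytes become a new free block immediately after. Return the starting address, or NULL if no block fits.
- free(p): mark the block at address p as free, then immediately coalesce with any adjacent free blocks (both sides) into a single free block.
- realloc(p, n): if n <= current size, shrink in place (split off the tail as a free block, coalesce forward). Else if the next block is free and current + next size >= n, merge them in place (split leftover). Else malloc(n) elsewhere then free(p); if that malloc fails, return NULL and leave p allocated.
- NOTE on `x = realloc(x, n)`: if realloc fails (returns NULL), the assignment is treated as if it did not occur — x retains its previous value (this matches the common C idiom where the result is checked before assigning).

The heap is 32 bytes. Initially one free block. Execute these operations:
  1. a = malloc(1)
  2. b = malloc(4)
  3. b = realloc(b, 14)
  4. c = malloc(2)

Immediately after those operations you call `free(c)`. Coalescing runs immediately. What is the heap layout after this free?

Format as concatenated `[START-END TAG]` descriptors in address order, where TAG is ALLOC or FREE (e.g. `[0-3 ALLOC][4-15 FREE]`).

Op 1: a = malloc(1) -> a = 0; heap: [0-0 ALLOC][1-31 FREE]
Op 2: b = malloc(4) -> b = 1; heap: [0-0 ALLOC][1-4 ALLOC][5-31 FREE]
Op 3: b = realloc(b, 14) -> b = 1; heap: [0-0 ALLOC][1-14 ALLOC][15-31 FREE]
Op 4: c = malloc(2) -> c = 15; heap: [0-0 ALLOC][1-14 ALLOC][15-16 ALLOC][17-31 FREE]
free(c): c = 15 -> block [15-16 ALLOC]; mark free, coalesce with adjacent free neighbors -> [0-0 ALLOC][1-14 ALLOC][15-31 FREE]

Answer: [0-0 ALLOC][1-14 ALLOC][15-31 FREE]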